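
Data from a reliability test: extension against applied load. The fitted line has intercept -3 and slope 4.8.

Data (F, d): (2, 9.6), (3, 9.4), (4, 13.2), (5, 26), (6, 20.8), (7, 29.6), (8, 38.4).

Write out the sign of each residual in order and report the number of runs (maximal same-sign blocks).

5 runs

F=2: d̂ = -3 + 4.8·2 = 6.6; e = 9.6 − 6.6 = 3
F=3: d̂ = -3 + 4.8·3 = 11.4; e = 9.4 − 11.4 = -2
F=4: d̂ = -3 + 4.8·4 = 16.2; e = 13.2 − 16.2 = -3
F=5: d̂ = -3 + 4.8·5 = 21; e = 26 − 21 = 5
F=6: d̂ = -3 + 4.8·6 = 25.8; e = 20.8 − 25.8 = -5
F=7: d̂ = -3 + 4.8·7 = 30.6; e = 29.6 − 30.6 = -1
F=8: d̂ = -3 + 4.8·8 = 35.4; e = 38.4 − 35.4 = 3
Signs: + − − + − − +
Runs: +×1, −×2, +×1, −×2, +×1 → 5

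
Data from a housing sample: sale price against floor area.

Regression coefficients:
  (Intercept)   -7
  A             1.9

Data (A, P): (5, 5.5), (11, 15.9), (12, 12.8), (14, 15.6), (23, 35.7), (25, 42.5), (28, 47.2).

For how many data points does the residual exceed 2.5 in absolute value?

A=5: ŷ = -7 + 1.9·5 = 2.5; e = 5.5 − 2.5 = 3
A=11: ŷ = -7 + 1.9·11 = 13.9; e = 15.9 − 13.9 = 2
A=12: ŷ = -7 + 1.9·12 = 15.8; e = 12.8 − 15.8 = -3
A=14: ŷ = -7 + 1.9·14 = 19.6; e = 15.6 − 19.6 = -4
A=23: ŷ = -7 + 1.9·23 = 36.7; e = 35.7 − 36.7 = -1
A=25: ŷ = -7 + 1.9·25 = 40.5; e = 42.5 − 40.5 = 2
A=28: ŷ = -7 + 1.9·28 = 46.2; e = 47.2 − 46.2 = 1
|e| > 2.5: A=5 (|e|=3), A=12 (|e|=3), A=14 (|e|=4) → 3

3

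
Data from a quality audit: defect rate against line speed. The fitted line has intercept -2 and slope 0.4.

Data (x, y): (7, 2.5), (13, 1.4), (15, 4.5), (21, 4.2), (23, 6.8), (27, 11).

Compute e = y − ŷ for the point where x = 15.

e = 0.5

ŷ = -2 + 0.4·15 = 4
e = 4.5 − 4 = 0.5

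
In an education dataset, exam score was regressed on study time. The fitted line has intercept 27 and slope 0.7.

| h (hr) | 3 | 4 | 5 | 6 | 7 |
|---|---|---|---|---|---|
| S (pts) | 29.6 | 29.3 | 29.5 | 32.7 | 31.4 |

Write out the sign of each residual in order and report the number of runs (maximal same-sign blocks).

4 runs

h=3: ŷ = 27 + 0.7·3 = 29.1; e = 29.6 − 29.1 = 0.5
h=4: ŷ = 27 + 0.7·4 = 29.8; e = 29.3 − 29.8 = -0.5
h=5: ŷ = 27 + 0.7·5 = 30.5; e = 29.5 − 30.5 = -1
h=6: ŷ = 27 + 0.7·6 = 31.2; e = 32.7 − 31.2 = 1.5
h=7: ŷ = 27 + 0.7·7 = 31.9; e = 31.4 − 31.9 = -0.5
Signs: + − − + −
Runs: +×1, −×2, +×1, −×1 → 4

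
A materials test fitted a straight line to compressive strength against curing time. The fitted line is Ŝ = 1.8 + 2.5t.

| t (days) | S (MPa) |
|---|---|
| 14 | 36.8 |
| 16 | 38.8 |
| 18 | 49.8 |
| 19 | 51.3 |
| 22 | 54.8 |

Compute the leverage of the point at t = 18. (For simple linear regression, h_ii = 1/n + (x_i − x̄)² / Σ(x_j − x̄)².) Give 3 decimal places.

h = 0.201

t̄ = (14 + 16 + 18 + 19 + 22)/5 = 17.8
Σ(t − t̄)² = 14.44 + 3.24 + 0.04 + 1.44 + 17.64 = 36.8
h = 1/5 + (0.2)²/36.8 = 0.2 + 0.00108696 = 0.201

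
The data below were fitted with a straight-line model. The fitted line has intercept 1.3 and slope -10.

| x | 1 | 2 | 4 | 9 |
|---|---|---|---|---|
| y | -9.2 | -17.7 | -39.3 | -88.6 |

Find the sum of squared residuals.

x=1: ŷ = 1.3 − 10·1 = -8.7; r = -9.2 − (-8.7) = -0.5
x=2: ŷ = 1.3 − 10·2 = -18.7; r = -17.7 − (-18.7) = 1
x=4: ŷ = 1.3 − 10·4 = -38.7; r = -39.3 − (-38.7) = -0.6
x=9: ŷ = 1.3 − 10·9 = -88.7; r = -88.6 − (-88.7) = 0.1
SSE = 0.25 + 1 + 0.36 + 0.01 = 1.62

SSE = 1.62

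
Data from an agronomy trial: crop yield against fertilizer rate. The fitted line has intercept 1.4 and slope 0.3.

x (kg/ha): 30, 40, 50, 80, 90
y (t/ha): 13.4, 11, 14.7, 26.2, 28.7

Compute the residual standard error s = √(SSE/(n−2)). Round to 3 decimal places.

x=30: ŷ = 1.4 + 0.3·30 = 10.4; r = 13.4 − 10.4 = 3
x=40: ŷ = 1.4 + 0.3·40 = 13.4; r = 11 − 13.4 = -2.4
x=50: ŷ = 1.4 + 0.3·50 = 16.4; r = 14.7 − 16.4 = -1.7
x=80: ŷ = 1.4 + 0.3·80 = 25.4; r = 26.2 − 25.4 = 0.8
x=90: ŷ = 1.4 + 0.3·90 = 28.4; r = 28.7 − 28.4 = 0.3
SSE = 9 + 5.76 + 2.89 + 0.64 + 0.09 = 18.38
s = √(18.38/3) = √6.12667 ≈ 2.475

s = 2.475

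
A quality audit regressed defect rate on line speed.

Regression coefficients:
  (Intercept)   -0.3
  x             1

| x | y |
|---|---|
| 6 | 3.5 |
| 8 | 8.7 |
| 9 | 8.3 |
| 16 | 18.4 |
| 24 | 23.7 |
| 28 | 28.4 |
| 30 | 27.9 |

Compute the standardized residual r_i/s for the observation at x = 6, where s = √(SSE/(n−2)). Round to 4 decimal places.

x=6: ŷ = -0.3 + 6 = 5.7; r = 3.5 − 5.7 = -2.2
x=8: ŷ = -0.3 + 8 = 7.7; r = 8.7 − 7.7 = 1
x=9: ŷ = -0.3 + 9 = 8.7; r = 8.3 − 8.7 = -0.4
x=16: ŷ = -0.3 + 16 = 15.7; r = 18.4 − 15.7 = 2.7
x=24: ŷ = -0.3 + 24 = 23.7; r = 23.7 − 23.7 = 0
x=28: ŷ = -0.3 + 28 = 27.7; r = 28.4 − 27.7 = 0.7
x=30: ŷ = -0.3 + 30 = 29.7; r = 27.9 − 29.7 = -1.8
SSE = 4.84 + 1 + 0.16 + 7.29 + 0 + 0.49 + 3.24 = 17.02
s = √(17.02/5) = 1.84499
r/s = -2.2 / 1.84499 = -1.1924

-1.1924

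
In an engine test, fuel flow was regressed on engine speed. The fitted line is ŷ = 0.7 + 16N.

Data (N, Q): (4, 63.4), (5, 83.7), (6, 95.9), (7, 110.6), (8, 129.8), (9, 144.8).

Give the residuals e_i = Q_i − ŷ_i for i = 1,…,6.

-1.3, 3, -0.8, -2.1, 1.1, 0.1

N=4: ŷ = 0.7 + 16·4 = 64.7; e = 63.4 − 64.7 = -1.3
N=5: ŷ = 0.7 + 16·5 = 80.7; e = 83.7 − 80.7 = 3
N=6: ŷ = 0.7 + 16·6 = 96.7; e = 95.9 − 96.7 = -0.8
N=7: ŷ = 0.7 + 16·7 = 112.7; e = 110.6 − 112.7 = -2.1
N=8: ŷ = 0.7 + 16·8 = 128.7; e = 129.8 − 128.7 = 1.1
N=9: ŷ = 0.7 + 16·9 = 144.7; e = 144.8 − 144.7 = 0.1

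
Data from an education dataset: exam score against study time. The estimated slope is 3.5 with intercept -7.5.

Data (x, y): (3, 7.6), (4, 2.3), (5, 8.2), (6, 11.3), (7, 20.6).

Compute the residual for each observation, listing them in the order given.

4.6, -4.2, -1.8, -2.2, 3.6

x=3: ŷ = -7.5 + 3.5·3 = 3; r = 7.6 − 3 = 4.6
x=4: ŷ = -7.5 + 3.5·4 = 6.5; r = 2.3 − 6.5 = -4.2
x=5: ŷ = -7.5 + 3.5·5 = 10; r = 8.2 − 10 = -1.8
x=6: ŷ = -7.5 + 3.5·6 = 13.5; r = 11.3 − 13.5 = -2.2
x=7: ŷ = -7.5 + 3.5·7 = 17; r = 20.6 − 17 = 3.6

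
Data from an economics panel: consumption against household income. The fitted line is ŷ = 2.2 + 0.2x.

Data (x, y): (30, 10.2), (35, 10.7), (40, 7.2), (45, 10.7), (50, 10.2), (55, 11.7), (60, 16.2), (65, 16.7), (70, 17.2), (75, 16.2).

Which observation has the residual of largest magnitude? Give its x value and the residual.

x=30: ŷ = 2.2 + 0.2·30 = 8.2; e = 10.2 − 8.2 = 2
x=35: ŷ = 2.2 + 0.2·35 = 9.2; e = 10.7 − 9.2 = 1.5
x=40: ŷ = 2.2 + 0.2·40 = 10.2; e = 7.2 − 10.2 = -3
x=45: ŷ = 2.2 + 0.2·45 = 11.2; e = 10.7 − 11.2 = -0.5
x=50: ŷ = 2.2 + 0.2·50 = 12.2; e = 10.2 − 12.2 = -2
x=55: ŷ = 2.2 + 0.2·55 = 13.2; e = 11.7 − 13.2 = -1.5
x=60: ŷ = 2.2 + 0.2·60 = 14.2; e = 16.2 − 14.2 = 2
x=65: ŷ = 2.2 + 0.2·65 = 15.2; e = 16.7 − 15.2 = 1.5
x=70: ŷ = 2.2 + 0.2·70 = 16.2; e = 17.2 − 16.2 = 1
x=75: ŷ = 2.2 + 0.2·75 = 17.2; e = 16.2 − 17.2 = -1
Largest |e| is 3 at x = 40, residual -3.

x = 40, e = -3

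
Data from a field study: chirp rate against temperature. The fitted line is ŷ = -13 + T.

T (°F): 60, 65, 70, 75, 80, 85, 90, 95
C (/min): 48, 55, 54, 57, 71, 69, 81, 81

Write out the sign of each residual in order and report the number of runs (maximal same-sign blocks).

6 runs

T=60: ŷ = -13 + 60 = 47; r = 48 − 47 = 1
T=65: ŷ = -13 + 65 = 52; r = 55 − 52 = 3
T=70: ŷ = -13 + 70 = 57; r = 54 − 57 = -3
T=75: ŷ = -13 + 75 = 62; r = 57 − 62 = -5
T=80: ŷ = -13 + 80 = 67; r = 71 − 67 = 4
T=85: ŷ = -13 + 85 = 72; r = 69 − 72 = -3
T=90: ŷ = -13 + 90 = 77; r = 81 − 77 = 4
T=95: ŷ = -13 + 95 = 82; r = 81 − 82 = -1
Signs: + + − − + − + −
Runs: +×2, −×2, +×1, −×1, +×1, −×1 → 6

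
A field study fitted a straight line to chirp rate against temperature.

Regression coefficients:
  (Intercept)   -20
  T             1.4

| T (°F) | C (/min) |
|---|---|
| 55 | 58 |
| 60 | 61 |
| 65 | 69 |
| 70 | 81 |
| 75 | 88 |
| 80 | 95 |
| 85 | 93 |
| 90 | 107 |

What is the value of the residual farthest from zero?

T=55: ŷ = -20 + 1.4·55 = 57; r = 58 − 57 = 1
T=60: ŷ = -20 + 1.4·60 = 64; r = 61 − 64 = -3
T=65: ŷ = -20 + 1.4·65 = 71; r = 69 − 71 = -2
T=70: ŷ = -20 + 1.4·70 = 78; r = 81 − 78 = 3
T=75: ŷ = -20 + 1.4·75 = 85; r = 88 − 85 = 3
T=80: ŷ = -20 + 1.4·80 = 92; r = 95 − 92 = 3
T=85: ŷ = -20 + 1.4·85 = 99; r = 93 − 99 = -6
T=90: ŷ = -20 + 1.4·90 = 106; r = 107 − 106 = 1
Largest |r| is 6 at T = 85, residual -6.

r = -6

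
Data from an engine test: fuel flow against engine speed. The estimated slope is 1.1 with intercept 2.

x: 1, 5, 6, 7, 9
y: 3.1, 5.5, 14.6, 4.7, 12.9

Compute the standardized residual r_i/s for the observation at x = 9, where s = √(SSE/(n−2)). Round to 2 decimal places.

x=1: ŷ = 2 + 1.1·1 = 3.1; r = 3.1 − 3.1 = 0
x=5: ŷ = 2 + 1.1·5 = 7.5; r = 5.5 − 7.5 = -2
x=6: ŷ = 2 + 1.1·6 = 8.6; r = 14.6 − 8.6 = 6
x=7: ŷ = 2 + 1.1·7 = 9.7; r = 4.7 − 9.7 = -5
x=9: ŷ = 2 + 1.1·9 = 11.9; r = 12.9 − 11.9 = 1
SSE = 0 + 4 + 36 + 25 + 1 = 66
s = √(66/3) = 4.69042
r/s = 1 / 4.69042 = 0.21

0.21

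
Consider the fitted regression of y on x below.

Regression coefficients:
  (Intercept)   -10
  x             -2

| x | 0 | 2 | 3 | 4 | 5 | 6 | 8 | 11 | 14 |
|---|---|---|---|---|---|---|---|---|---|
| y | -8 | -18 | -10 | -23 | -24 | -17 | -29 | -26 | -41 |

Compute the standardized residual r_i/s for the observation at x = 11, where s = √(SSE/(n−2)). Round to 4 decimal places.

x=0: ŷ = -10 − 2·0 = -10; r = -8 − (-10) = 2
x=2: ŷ = -10 − 2·2 = -14; r = -18 − (-14) = -4
x=3: ŷ = -10 − 2·3 = -16; r = -10 − (-16) = 6
x=4: ŷ = -10 − 2·4 = -18; r = -23 − (-18) = -5
x=5: ŷ = -10 − 2·5 = -20; r = -24 − (-20) = -4
x=6: ŷ = -10 − 2·6 = -22; r = -17 − (-22) = 5
x=8: ŷ = -10 − 2·8 = -26; r = -29 − (-26) = -3
x=11: ŷ = -10 − 2·11 = -32; r = -26 − (-32) = 6
x=14: ŷ = -10 − 2·14 = -38; r = -41 − (-38) = -3
SSE = 4 + 16 + 36 + 25 + 16 + 25 + 9 + 36 + 9 = 176
s = √(176/7) = 5.01427
r/s = 6 / 5.01427 = 1.1966

1.1966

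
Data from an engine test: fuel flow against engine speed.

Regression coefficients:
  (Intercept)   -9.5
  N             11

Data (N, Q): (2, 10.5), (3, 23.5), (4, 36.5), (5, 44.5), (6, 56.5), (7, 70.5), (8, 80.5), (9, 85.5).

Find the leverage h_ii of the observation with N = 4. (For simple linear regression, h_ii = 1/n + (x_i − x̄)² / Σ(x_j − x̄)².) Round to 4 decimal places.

h = 0.1786

N̄ = (2 + 3 + 4 + 5 + 6 + 7 + 8 + 9)/8 = 5.5
Σ(N − N̄)² = 12.25 + 6.25 + 2.25 + 0.25 + 0.25 + 2.25 + 6.25 + 12.25 = 42
h = 1/8 + (-1.5)²/42 = 0.125 + 0.0535714 = 0.1786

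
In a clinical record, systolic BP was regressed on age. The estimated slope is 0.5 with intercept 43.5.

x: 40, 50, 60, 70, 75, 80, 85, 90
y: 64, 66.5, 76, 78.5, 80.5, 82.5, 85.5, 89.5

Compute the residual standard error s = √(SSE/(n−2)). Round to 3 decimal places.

x=40: ŷ = 43.5 + 0.5·40 = 63.5; r = 64 − 63.5 = 0.5
x=50: ŷ = 43.5 + 0.5·50 = 68.5; r = 66.5 − 68.5 = -2
x=60: ŷ = 43.5 + 0.5·60 = 73.5; r = 76 − 73.5 = 2.5
x=70: ŷ = 43.5 + 0.5·70 = 78.5; r = 78.5 − 78.5 = 0
x=75: ŷ = 43.5 + 0.5·75 = 81; r = 80.5 − 81 = -0.5
x=80: ŷ = 43.5 + 0.5·80 = 83.5; r = 82.5 − 83.5 = -1
x=85: ŷ = 43.5 + 0.5·85 = 86; r = 85.5 − 86 = -0.5
x=90: ŷ = 43.5 + 0.5·90 = 88.5; r = 89.5 − 88.5 = 1
SSE = 0.25 + 4 + 6.25 + 0 + 0.25 + 1 + 0.25 + 1 = 13
s = √(13/6) = √2.16667 ≈ 1.472

s = 1.472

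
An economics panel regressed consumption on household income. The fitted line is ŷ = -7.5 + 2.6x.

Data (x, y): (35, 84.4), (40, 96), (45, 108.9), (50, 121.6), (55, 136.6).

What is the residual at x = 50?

ŷ = -7.5 + 2.6·50 = 122.5
r = 121.6 − 122.5 = -0.9

r = -0.9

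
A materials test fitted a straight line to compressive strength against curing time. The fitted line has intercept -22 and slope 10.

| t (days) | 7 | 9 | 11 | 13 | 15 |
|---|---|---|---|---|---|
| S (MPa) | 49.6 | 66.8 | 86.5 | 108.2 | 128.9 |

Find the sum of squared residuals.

SSE = 7.1

t=7: ŷ = -22 + 10·7 = 48; e = 49.6 − 48 = 1.6
t=9: ŷ = -22 + 10·9 = 68; e = 66.8 − 68 = -1.2
t=11: ŷ = -22 + 10·11 = 88; e = 86.5 − 88 = -1.5
t=13: ŷ = -22 + 10·13 = 108; e = 108.2 − 108 = 0.2
t=15: ŷ = -22 + 10·15 = 128; e = 128.9 − 128 = 0.9
SSE = 2.56 + 1.44 + 2.25 + 0.04 + 0.81 = 7.1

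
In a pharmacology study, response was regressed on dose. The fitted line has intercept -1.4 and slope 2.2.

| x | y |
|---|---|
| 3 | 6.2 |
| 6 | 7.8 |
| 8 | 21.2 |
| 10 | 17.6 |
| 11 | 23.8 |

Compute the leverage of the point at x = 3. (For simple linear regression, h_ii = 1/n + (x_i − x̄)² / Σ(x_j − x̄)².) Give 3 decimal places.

h = 0.714

x̄ = (3 + 6 + 8 + 10 + 11)/5 = 7.6
Σ(x − x̄)² = 21.16 + 2.56 + 0.16 + 5.76 + 11.56 = 41.2
h = 1/5 + (-4.6)²/41.2 = 0.2 + 0.513592 = 0.714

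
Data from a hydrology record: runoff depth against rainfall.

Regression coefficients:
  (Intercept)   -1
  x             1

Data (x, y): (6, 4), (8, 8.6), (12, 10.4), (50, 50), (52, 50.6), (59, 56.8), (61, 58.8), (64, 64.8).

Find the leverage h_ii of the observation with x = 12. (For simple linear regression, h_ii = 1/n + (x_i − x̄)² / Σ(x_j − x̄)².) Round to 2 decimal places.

x̄ = (6 + 8 + 12 + 50 + 52 + 59 + 61 + 64)/8 = 39
Σ(x − x̄)² = 1089 + 961 + 729 + 121 + 169 + 400 + 484 + 625 = 4578
h = 1/8 + (-27)²/4578 = 0.125 + 0.15924 = 0.28

h = 0.28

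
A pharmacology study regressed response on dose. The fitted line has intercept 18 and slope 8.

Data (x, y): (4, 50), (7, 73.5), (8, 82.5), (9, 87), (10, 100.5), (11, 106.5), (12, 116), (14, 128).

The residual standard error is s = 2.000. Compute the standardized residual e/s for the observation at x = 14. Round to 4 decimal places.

ŷ = 18 + 8·14 = 130
e = 128 − 130 = -2
e/s = -2 / 2.000 = -1.0000

-1.0000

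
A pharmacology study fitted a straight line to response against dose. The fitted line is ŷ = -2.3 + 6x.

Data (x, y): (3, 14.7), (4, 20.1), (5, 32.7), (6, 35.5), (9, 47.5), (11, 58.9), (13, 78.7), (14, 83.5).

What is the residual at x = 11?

e = -4.8

ŷ = -2.3 + 6·11 = 63.7
e = 58.9 − 63.7 = -4.8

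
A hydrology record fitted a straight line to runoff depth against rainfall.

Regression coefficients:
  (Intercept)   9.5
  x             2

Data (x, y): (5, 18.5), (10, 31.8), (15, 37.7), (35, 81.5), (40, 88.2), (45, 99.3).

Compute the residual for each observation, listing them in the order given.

x=5: ŷ = 9.5 + 2·5 = 19.5; e = 18.5 − 19.5 = -1
x=10: ŷ = 9.5 + 2·10 = 29.5; e = 31.8 − 29.5 = 2.3
x=15: ŷ = 9.5 + 2·15 = 39.5; e = 37.7 − 39.5 = -1.8
x=35: ŷ = 9.5 + 2·35 = 79.5; e = 81.5 − 79.5 = 2
x=40: ŷ = 9.5 + 2·40 = 89.5; e = 88.2 − 89.5 = -1.3
x=45: ŷ = 9.5 + 2·45 = 99.5; e = 99.3 − 99.5 = -0.2

-1, 2.3, -1.8, 2, -1.3, -0.2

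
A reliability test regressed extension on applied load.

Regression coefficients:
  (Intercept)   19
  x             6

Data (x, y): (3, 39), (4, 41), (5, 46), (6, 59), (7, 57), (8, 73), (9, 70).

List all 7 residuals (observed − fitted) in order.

x=3: ŷ = 19 + 6·3 = 37; e = 39 − 37 = 2
x=4: ŷ = 19 + 6·4 = 43; e = 41 − 43 = -2
x=5: ŷ = 19 + 6·5 = 49; e = 46 − 49 = -3
x=6: ŷ = 19 + 6·6 = 55; e = 59 − 55 = 4
x=7: ŷ = 19 + 6·7 = 61; e = 57 − 61 = -4
x=8: ŷ = 19 + 6·8 = 67; e = 73 − 67 = 6
x=9: ŷ = 19 + 6·9 = 73; e = 70 − 73 = -3

2, -2, -3, 4, -4, 6, -3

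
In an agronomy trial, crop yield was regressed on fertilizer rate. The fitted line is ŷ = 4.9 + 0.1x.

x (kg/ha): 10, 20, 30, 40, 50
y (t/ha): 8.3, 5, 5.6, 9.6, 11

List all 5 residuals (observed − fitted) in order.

2.4, -1.9, -2.3, 0.7, 1.1

x=10: ŷ = 4.9 + 0.1·10 = 5.9; r = 8.3 − 5.9 = 2.4
x=20: ŷ = 4.9 + 0.1·20 = 6.9; r = 5 − 6.9 = -1.9
x=30: ŷ = 4.9 + 0.1·30 = 7.9; r = 5.6 − 7.9 = -2.3
x=40: ŷ = 4.9 + 0.1·40 = 8.9; r = 9.6 − 8.9 = 0.7
x=50: ŷ = 4.9 + 0.1·50 = 9.9; r = 11 − 9.9 = 1.1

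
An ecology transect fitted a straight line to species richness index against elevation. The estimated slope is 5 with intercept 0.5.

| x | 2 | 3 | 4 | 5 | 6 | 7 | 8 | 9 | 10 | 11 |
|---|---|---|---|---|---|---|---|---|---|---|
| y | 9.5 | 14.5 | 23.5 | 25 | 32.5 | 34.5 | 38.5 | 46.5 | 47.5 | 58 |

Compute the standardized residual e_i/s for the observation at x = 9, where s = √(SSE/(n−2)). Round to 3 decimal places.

x=2: ŷ = 0.5 + 5·2 = 10.5; e = 9.5 − 10.5 = -1
x=3: ŷ = 0.5 + 5·3 = 15.5; e = 14.5 − 15.5 = -1
x=4: ŷ = 0.5 + 5·4 = 20.5; e = 23.5 − 20.5 = 3
x=5: ŷ = 0.5 + 5·5 = 25.5; e = 25 − 25.5 = -0.5
x=6: ŷ = 0.5 + 5·6 = 30.5; e = 32.5 − 30.5 = 2
x=7: ŷ = 0.5 + 5·7 = 35.5; e = 34.5 − 35.5 = -1
x=8: ŷ = 0.5 + 5·8 = 40.5; e = 38.5 − 40.5 = -2
x=9: ŷ = 0.5 + 5·9 = 45.5; e = 46.5 − 45.5 = 1
x=10: ŷ = 0.5 + 5·10 = 50.5; e = 47.5 − 50.5 = -3
x=11: ŷ = 0.5 + 5·11 = 55.5; e = 58 − 55.5 = 2.5
SSE = 1 + 1 + 9 + 0.25 + 4 + 1 + 4 + 1 + 9 + 6.25 = 36.5
s = √(36.5/8) = 2.136
e/s = 1 / 2.136 = 0.468

0.468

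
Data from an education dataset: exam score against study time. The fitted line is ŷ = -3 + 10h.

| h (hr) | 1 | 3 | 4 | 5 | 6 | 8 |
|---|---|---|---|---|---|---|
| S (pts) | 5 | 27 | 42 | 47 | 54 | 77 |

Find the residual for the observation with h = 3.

r = 0

ŷ = -3 + 10·3 = 27
r = 27 − 27 = 0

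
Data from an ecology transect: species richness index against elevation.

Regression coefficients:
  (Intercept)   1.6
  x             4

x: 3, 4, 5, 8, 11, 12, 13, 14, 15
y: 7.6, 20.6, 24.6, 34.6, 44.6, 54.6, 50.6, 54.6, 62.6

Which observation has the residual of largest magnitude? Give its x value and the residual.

x=3: ŷ = 1.6 + 4·3 = 13.6; r = 7.6 − 13.6 = -6
x=4: ŷ = 1.6 + 4·4 = 17.6; r = 20.6 − 17.6 = 3
x=5: ŷ = 1.6 + 4·5 = 21.6; r = 24.6 − 21.6 = 3
x=8: ŷ = 1.6 + 4·8 = 33.6; r = 34.6 − 33.6 = 1
x=11: ŷ = 1.6 + 4·11 = 45.6; r = 44.6 − 45.6 = -1
x=12: ŷ = 1.6 + 4·12 = 49.6; r = 54.6 − 49.6 = 5
x=13: ŷ = 1.6 + 4·13 = 53.6; r = 50.6 − 53.6 = -3
x=14: ŷ = 1.6 + 4·14 = 57.6; r = 54.6 − 57.6 = -3
x=15: ŷ = 1.6 + 4·15 = 61.6; r = 62.6 − 61.6 = 1
Largest |r| is 6 at x = 3, residual -6.

x = 3, r = -6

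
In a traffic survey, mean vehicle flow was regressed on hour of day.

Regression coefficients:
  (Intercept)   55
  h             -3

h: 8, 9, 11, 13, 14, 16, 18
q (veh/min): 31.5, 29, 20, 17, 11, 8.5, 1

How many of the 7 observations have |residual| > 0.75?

5

h=8: q̂ = 55 − 3·8 = 31; e = 31.5 − 31 = 0.5
h=9: q̂ = 55 − 3·9 = 28; e = 29 − 28 = 1
h=11: q̂ = 55 − 3·11 = 22; e = 20 − 22 = -2
h=13: q̂ = 55 − 3·13 = 16; e = 17 − 16 = 1
h=14: q̂ = 55 − 3·14 = 13; e = 11 − 13 = -2
h=16: q̂ = 55 − 3·16 = 7; e = 8.5 − 7 = 1.5
h=18: q̂ = 55 − 3·18 = 1; e = 1 − 1 = 0
|e| > 0.75: h=9 (|e|=1), h=11 (|e|=2), h=13 (|e|=1), h=14 (|e|=2), h=16 (|e|=1.5) → 5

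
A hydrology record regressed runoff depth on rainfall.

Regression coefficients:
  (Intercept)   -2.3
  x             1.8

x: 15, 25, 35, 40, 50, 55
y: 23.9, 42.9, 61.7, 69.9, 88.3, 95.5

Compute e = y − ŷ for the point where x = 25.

ŷ = -2.3 + 1.8·25 = 42.7
e = 42.9 − 42.7 = 0.2

e = 0.2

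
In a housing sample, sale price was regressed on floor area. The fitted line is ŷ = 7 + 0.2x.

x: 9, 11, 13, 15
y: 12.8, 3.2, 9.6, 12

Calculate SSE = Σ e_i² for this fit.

SSE = 56

x=9: ŷ = 7 + 0.2·9 = 8.8; e = 12.8 − 8.8 = 4
x=11: ŷ = 7 + 0.2·11 = 9.2; e = 3.2 − 9.2 = -6
x=13: ŷ = 7 + 0.2·13 = 9.6; e = 9.6 − 9.6 = 0
x=15: ŷ = 7 + 0.2·15 = 10; e = 12 − 10 = 2
SSE = 16 + 36 + 0 + 4 = 56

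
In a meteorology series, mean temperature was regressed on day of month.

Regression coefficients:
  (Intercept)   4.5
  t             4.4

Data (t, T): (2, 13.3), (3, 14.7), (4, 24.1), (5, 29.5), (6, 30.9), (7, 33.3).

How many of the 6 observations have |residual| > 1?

t=2: T̂ = 4.5 + 4.4·2 = 13.3; r = 13.3 − 13.3 = 0
t=3: T̂ = 4.5 + 4.4·3 = 17.7; r = 14.7 − 17.7 = -3
t=4: T̂ = 4.5 + 4.4·4 = 22.1; r = 24.1 − 22.1 = 2
t=5: T̂ = 4.5 + 4.4·5 = 26.5; r = 29.5 − 26.5 = 3
t=6: T̂ = 4.5 + 4.4·6 = 30.9; r = 30.9 − 30.9 = 0
t=7: T̂ = 4.5 + 4.4·7 = 35.3; r = 33.3 − 35.3 = -2
|r| > 1: t=3 (|r|=3), t=4 (|r|=2), t=5 (|r|=3), t=7 (|r|=2) → 4

4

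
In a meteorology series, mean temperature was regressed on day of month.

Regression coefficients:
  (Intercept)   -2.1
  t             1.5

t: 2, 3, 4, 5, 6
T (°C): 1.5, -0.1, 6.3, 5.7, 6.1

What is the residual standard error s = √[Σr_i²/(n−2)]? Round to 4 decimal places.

t=2: ŷ = -2.1 + 1.5·2 = 0.9; r = 1.5 − 0.9 = 0.6
t=3: ŷ = -2.1 + 1.5·3 = 2.4; r = -0.1 − 2.4 = -2.5
t=4: ŷ = -2.1 + 1.5·4 = 3.9; r = 6.3 − 3.9 = 2.4
t=5: ŷ = -2.1 + 1.5·5 = 5.4; r = 5.7 − 5.4 = 0.3
t=6: ŷ = -2.1 + 1.5·6 = 6.9; r = 6.1 − 6.9 = -0.8
SSE = 0.36 + 6.25 + 5.76 + 0.09 + 0.64 = 13.1
s = √(13.1/3) = √4.36667 ≈ 2.0897

s = 2.0897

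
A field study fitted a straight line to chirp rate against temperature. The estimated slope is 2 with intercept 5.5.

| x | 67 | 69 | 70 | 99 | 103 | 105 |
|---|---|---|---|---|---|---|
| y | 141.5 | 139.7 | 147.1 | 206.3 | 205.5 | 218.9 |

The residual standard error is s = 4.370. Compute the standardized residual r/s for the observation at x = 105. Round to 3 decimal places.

ŷ = 5.5 + 2·105 = 215.5
r = 218.9 − 215.5 = 3.4
r/s = 3.4 / 4.370 = 0.778

0.778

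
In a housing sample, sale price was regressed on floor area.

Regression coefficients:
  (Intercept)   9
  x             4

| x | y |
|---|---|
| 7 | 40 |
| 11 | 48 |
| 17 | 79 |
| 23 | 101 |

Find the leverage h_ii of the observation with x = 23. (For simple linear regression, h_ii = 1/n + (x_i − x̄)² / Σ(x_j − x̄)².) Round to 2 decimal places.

h = 0.74

x̄ = (7 + 11 + 17 + 23)/4 = 14.5
Σ(x − x̄)² = 56.25 + 12.25 + 6.25 + 72.25 = 147
h = 1/4 + (8.5)²/147 = 0.25 + 0.491497 = 0.74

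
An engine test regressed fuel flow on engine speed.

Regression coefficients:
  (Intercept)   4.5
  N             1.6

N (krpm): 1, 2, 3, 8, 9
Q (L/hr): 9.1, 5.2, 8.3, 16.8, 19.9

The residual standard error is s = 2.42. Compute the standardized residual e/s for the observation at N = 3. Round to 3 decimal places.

-0.413

Q̂ = 4.5 + 1.6·3 = 9.3
e = 8.3 − 9.3 = -1
e/s = -1 / 2.42 = -0.413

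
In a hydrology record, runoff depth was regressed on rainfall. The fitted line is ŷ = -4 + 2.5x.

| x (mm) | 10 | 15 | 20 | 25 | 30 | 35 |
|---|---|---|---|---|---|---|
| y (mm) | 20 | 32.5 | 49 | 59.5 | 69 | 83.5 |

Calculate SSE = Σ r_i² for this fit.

x=10: ŷ = -4 + 2.5·10 = 21; r = 20 − 21 = -1
x=15: ŷ = -4 + 2.5·15 = 33.5; r = 32.5 − 33.5 = -1
x=20: ŷ = -4 + 2.5·20 = 46; r = 49 − 46 = 3
x=25: ŷ = -4 + 2.5·25 = 58.5; r = 59.5 − 58.5 = 1
x=30: ŷ = -4 + 2.5·30 = 71; r = 69 − 71 = -2
x=35: ŷ = -4 + 2.5·35 = 83.5; r = 83.5 − 83.5 = 0
SSE = 1 + 1 + 9 + 1 + 4 + 0 = 16

SSE = 16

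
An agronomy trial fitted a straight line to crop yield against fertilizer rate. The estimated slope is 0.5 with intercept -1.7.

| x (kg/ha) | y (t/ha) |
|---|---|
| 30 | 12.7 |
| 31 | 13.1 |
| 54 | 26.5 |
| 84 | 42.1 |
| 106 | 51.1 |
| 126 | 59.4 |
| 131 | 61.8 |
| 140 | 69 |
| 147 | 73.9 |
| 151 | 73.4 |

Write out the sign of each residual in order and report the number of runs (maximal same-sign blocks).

x=30: ŷ = -1.7 + 0.5·30 = 13.3; r = 12.7 − 13.3 = -0.6
x=31: ŷ = -1.7 + 0.5·31 = 13.8; r = 13.1 − 13.8 = -0.7
x=54: ŷ = -1.7 + 0.5·54 = 25.3; r = 26.5 − 25.3 = 1.2
x=84: ŷ = -1.7 + 0.5·84 = 40.3; r = 42.1 − 40.3 = 1.8
x=106: ŷ = -1.7 + 0.5·106 = 51.3; r = 51.1 − 51.3 = -0.2
x=126: ŷ = -1.7 + 0.5·126 = 61.3; r = 59.4 − 61.3 = -1.9
x=131: ŷ = -1.7 + 0.5·131 = 63.8; r = 61.8 − 63.8 = -2
x=140: ŷ = -1.7 + 0.5·140 = 68.3; r = 69 − 68.3 = 0.7
x=147: ŷ = -1.7 + 0.5·147 = 71.8; r = 73.9 − 71.8 = 2.1
x=151: ŷ = -1.7 + 0.5·151 = 73.8; r = 73.4 − 73.8 = -0.4
Signs: − − + + − − − + + −
Runs: −×2, +×2, −×3, +×2, −×1 → 5

5 runs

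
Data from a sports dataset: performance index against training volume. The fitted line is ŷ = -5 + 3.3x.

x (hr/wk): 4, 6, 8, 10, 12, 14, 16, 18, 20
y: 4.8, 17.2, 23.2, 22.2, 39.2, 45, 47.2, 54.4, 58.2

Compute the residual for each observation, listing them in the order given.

-3.4, 2.4, 1.8, -5.8, 4.6, 3.8, -0.6, 0, -2.8

x=4: ŷ = -5 + 3.3·4 = 8.2; r = 4.8 − 8.2 = -3.4
x=6: ŷ = -5 + 3.3·6 = 14.8; r = 17.2 − 14.8 = 2.4
x=8: ŷ = -5 + 3.3·8 = 21.4; r = 23.2 − 21.4 = 1.8
x=10: ŷ = -5 + 3.3·10 = 28; r = 22.2 − 28 = -5.8
x=12: ŷ = -5 + 3.3·12 = 34.6; r = 39.2 − 34.6 = 4.6
x=14: ŷ = -5 + 3.3·14 = 41.2; r = 45 − 41.2 = 3.8
x=16: ŷ = -5 + 3.3·16 = 47.8; r = 47.2 − 47.8 = -0.6
x=18: ŷ = -5 + 3.3·18 = 54.4; r = 54.4 − 54.4 = 0
x=20: ŷ = -5 + 3.3·20 = 61; r = 58.2 − 61 = -2.8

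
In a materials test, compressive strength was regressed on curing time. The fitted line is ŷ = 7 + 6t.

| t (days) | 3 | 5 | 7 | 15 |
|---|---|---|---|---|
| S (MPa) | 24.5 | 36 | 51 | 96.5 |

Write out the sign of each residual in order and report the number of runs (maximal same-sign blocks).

3 runs

t=3: ŷ = 7 + 6·3 = 25; e = 24.5 − 25 = -0.5
t=5: ŷ = 7 + 6·5 = 37; e = 36 − 37 = -1
t=7: ŷ = 7 + 6·7 = 49; e = 51 − 49 = 2
t=15: ŷ = 7 + 6·15 = 97; e = 96.5 − 97 = -0.5
Signs: − − + −
Runs: −×2, +×1, −×1 → 3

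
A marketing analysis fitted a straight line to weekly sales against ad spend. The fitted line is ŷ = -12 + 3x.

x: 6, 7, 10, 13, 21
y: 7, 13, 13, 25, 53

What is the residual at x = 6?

ŷ = -12 + 3·6 = 6
e = 7 − 6 = 1

e = 1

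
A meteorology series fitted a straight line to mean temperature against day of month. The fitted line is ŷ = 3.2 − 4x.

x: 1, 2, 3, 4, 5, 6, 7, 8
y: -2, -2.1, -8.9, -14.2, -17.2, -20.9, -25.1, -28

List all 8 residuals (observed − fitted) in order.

-1.2, 2.7, -0.1, -1.4, -0.4, -0.1, -0.3, 0.8

x=1: ŷ = 3.2 − 4·1 = -0.8; r = -2 − (-0.8) = -1.2
x=2: ŷ = 3.2 − 4·2 = -4.8; r = -2.1 − (-4.8) = 2.7
x=3: ŷ = 3.2 − 4·3 = -8.8; r = -8.9 − (-8.8) = -0.1
x=4: ŷ = 3.2 − 4·4 = -12.8; r = -14.2 − (-12.8) = -1.4
x=5: ŷ = 3.2 − 4·5 = -16.8; r = -17.2 − (-16.8) = -0.4
x=6: ŷ = 3.2 − 4·6 = -20.8; r = -20.9 − (-20.8) = -0.1
x=7: ŷ = 3.2 − 4·7 = -24.8; r = -25.1 − (-24.8) = -0.3
x=8: ŷ = 3.2 − 4·8 = -28.8; r = -28 − (-28.8) = 0.8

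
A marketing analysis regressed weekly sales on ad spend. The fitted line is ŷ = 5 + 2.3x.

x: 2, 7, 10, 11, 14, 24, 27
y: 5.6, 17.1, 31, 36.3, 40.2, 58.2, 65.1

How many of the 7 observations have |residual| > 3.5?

x=2: ŷ = 5 + 2.3·2 = 9.6; e = 5.6 − 9.6 = -4
x=7: ŷ = 5 + 2.3·7 = 21.1; e = 17.1 − 21.1 = -4
x=10: ŷ = 5 + 2.3·10 = 28; e = 31 − 28 = 3
x=11: ŷ = 5 + 2.3·11 = 30.3; e = 36.3 − 30.3 = 6
x=14: ŷ = 5 + 2.3·14 = 37.2; e = 40.2 − 37.2 = 3
x=24: ŷ = 5 + 2.3·24 = 60.2; e = 58.2 − 60.2 = -2
x=27: ŷ = 5 + 2.3·27 = 67.1; e = 65.1 − 67.1 = -2
|e| > 3.5: x=2 (|e|=4), x=7 (|e|=4), x=11 (|e|=6) → 3

3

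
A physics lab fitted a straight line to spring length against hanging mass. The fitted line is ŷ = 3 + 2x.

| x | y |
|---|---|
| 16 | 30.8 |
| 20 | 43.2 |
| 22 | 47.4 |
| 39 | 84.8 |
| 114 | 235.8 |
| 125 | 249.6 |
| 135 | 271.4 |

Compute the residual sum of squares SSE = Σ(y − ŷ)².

SSE = 69.44

x=16: ŷ = 3 + 2·16 = 35; e = 30.8 − 35 = -4.2
x=20: ŷ = 3 + 2·20 = 43; e = 43.2 − 43 = 0.2
x=22: ŷ = 3 + 2·22 = 47; e = 47.4 − 47 = 0.4
x=39: ŷ = 3 + 2·39 = 81; e = 84.8 − 81 = 3.8
x=114: ŷ = 3 + 2·114 = 231; e = 235.8 − 231 = 4.8
x=125: ŷ = 3 + 2·125 = 253; e = 249.6 − 253 = -3.4
x=135: ŷ = 3 + 2·135 = 273; e = 271.4 − 273 = -1.6
SSE = 17.64 + 0.04 + 0.16 + 14.44 + 23.04 + 11.56 + 2.56 = 69.44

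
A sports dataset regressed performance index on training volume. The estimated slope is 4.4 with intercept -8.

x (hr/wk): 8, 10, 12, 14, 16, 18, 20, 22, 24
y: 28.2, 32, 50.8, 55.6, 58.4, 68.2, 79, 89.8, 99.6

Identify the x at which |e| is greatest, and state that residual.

x=8: ŷ = -8 + 4.4·8 = 27.2; e = 28.2 − 27.2 = 1
x=10: ŷ = -8 + 4.4·10 = 36; e = 32 − 36 = -4
x=12: ŷ = -8 + 4.4·12 = 44.8; e = 50.8 − 44.8 = 6
x=14: ŷ = -8 + 4.4·14 = 53.6; e = 55.6 − 53.6 = 2
x=16: ŷ = -8 + 4.4·16 = 62.4; e = 58.4 − 62.4 = -4
x=18: ŷ = -8 + 4.4·18 = 71.2; e = 68.2 − 71.2 = -3
x=20: ŷ = -8 + 4.4·20 = 80; e = 79 − 80 = -1
x=22: ŷ = -8 + 4.4·22 = 88.8; e = 89.8 − 88.8 = 1
x=24: ŷ = -8 + 4.4·24 = 97.6; e = 99.6 − 97.6 = 2
Largest |e| is 6 at x = 12, residual 6.

x = 12, e = 6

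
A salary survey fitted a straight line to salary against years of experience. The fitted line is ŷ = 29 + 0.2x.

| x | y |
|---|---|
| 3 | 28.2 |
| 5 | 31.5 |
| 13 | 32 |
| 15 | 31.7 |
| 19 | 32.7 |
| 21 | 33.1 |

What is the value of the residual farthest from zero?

e = 1.5

x=3: ŷ = 29 + 0.2·3 = 29.6; e = 28.2 − 29.6 = -1.4
x=5: ŷ = 29 + 0.2·5 = 30; e = 31.5 − 30 = 1.5
x=13: ŷ = 29 + 0.2·13 = 31.6; e = 32 − 31.6 = 0.4
x=15: ŷ = 29 + 0.2·15 = 32; e = 31.7 − 32 = -0.3
x=19: ŷ = 29 + 0.2·19 = 32.8; e = 32.7 − 32.8 = -0.1
x=21: ŷ = 29 + 0.2·21 = 33.2; e = 33.1 − 33.2 = -0.1
Largest |e| is 1.5 at x = 5, residual 1.5.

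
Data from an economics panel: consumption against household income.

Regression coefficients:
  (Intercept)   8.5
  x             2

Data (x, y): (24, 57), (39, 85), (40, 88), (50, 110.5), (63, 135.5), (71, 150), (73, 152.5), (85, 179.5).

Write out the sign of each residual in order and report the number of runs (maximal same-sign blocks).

5 runs

x=24: ŷ = 8.5 + 2·24 = 56.5; e = 57 − 56.5 = 0.5
x=39: ŷ = 8.5 + 2·39 = 86.5; e = 85 − 86.5 = -1.5
x=40: ŷ = 8.5 + 2·40 = 88.5; e = 88 − 88.5 = -0.5
x=50: ŷ = 8.5 + 2·50 = 108.5; e = 110.5 − 108.5 = 2
x=63: ŷ = 8.5 + 2·63 = 134.5; e = 135.5 − 134.5 = 1
x=71: ŷ = 8.5 + 2·71 = 150.5; e = 150 − 150.5 = -0.5
x=73: ŷ = 8.5 + 2·73 = 154.5; e = 152.5 − 154.5 = -2
x=85: ŷ = 8.5 + 2·85 = 178.5; e = 179.5 − 178.5 = 1
Signs: + − − + + − − +
Runs: +×1, −×2, +×2, −×2, +×1 → 5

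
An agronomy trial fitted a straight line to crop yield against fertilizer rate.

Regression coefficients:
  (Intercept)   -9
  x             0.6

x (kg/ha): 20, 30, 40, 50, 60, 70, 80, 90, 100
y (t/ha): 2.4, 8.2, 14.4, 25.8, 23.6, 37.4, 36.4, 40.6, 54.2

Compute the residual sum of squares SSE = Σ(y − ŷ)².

x=20: ŷ = -9 + 0.6·20 = 3; e = 2.4 − 3 = -0.6
x=30: ŷ = -9 + 0.6·30 = 9; e = 8.2 − 9 = -0.8
x=40: ŷ = -9 + 0.6·40 = 15; e = 14.4 − 15 = -0.6
x=50: ŷ = -9 + 0.6·50 = 21; e = 25.8 − 21 = 4.8
x=60: ŷ = -9 + 0.6·60 = 27; e = 23.6 − 27 = -3.4
x=70: ŷ = -9 + 0.6·70 = 33; e = 37.4 − 33 = 4.4
x=80: ŷ = -9 + 0.6·80 = 39; e = 36.4 − 39 = -2.6
x=90: ŷ = -9 + 0.6·90 = 45; e = 40.6 − 45 = -4.4
x=100: ŷ = -9 + 0.6·100 = 51; e = 54.2 − 51 = 3.2
SSE = 0.36 + 0.64 + 0.36 + 23.04 + 11.56 + 19.36 + 6.76 + 19.36 + 10.24 = 91.68

SSE = 91.68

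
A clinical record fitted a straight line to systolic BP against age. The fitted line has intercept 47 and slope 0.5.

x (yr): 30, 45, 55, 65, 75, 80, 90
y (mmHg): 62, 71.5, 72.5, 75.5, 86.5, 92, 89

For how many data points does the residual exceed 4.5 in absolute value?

1

x=30: ŷ = 47 + 0.5·30 = 62; r = 62 − 62 = 0
x=45: ŷ = 47 + 0.5·45 = 69.5; r = 71.5 − 69.5 = 2
x=55: ŷ = 47 + 0.5·55 = 74.5; r = 72.5 − 74.5 = -2
x=65: ŷ = 47 + 0.5·65 = 79.5; r = 75.5 − 79.5 = -4
x=75: ŷ = 47 + 0.5·75 = 84.5; r = 86.5 − 84.5 = 2
x=80: ŷ = 47 + 0.5·80 = 87; r = 92 − 87 = 5
x=90: ŷ = 47 + 0.5·90 = 92; r = 89 − 92 = -3
|r| > 4.5: x=80 (|r|=5) → 1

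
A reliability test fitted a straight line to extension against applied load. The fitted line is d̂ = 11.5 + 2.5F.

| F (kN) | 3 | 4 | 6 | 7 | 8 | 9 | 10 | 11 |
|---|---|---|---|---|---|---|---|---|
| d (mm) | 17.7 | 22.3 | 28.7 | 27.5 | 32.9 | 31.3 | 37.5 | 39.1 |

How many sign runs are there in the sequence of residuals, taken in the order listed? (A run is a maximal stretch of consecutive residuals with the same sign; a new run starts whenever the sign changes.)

6 runs

F=3: d̂ = 11.5 + 2.5·3 = 19; r = 17.7 − 19 = -1.3
F=4: d̂ = 11.5 + 2.5·4 = 21.5; r = 22.3 − 21.5 = 0.8
F=6: d̂ = 11.5 + 2.5·6 = 26.5; r = 28.7 − 26.5 = 2.2
F=7: d̂ = 11.5 + 2.5·7 = 29; r = 27.5 − 29 = -1.5
F=8: d̂ = 11.5 + 2.5·8 = 31.5; r = 32.9 − 31.5 = 1.4
F=9: d̂ = 11.5 + 2.5·9 = 34; r = 31.3 − 34 = -2.7
F=10: d̂ = 11.5 + 2.5·10 = 36.5; r = 37.5 − 36.5 = 1
F=11: d̂ = 11.5 + 2.5·11 = 39; r = 39.1 − 39 = 0.1
Signs: − + + − + − + +
Runs: −×1, +×2, −×1, +×1, −×1, +×2 → 6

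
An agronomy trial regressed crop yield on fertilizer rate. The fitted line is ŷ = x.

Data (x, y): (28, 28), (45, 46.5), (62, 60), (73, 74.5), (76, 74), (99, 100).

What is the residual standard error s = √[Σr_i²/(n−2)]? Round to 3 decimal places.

s = 1.837

x=28: ŷ = 28 = 28; r = 28 − 28 = 0
x=45: ŷ = 45 = 45; r = 46.5 − 45 = 1.5
x=62: ŷ = 62 = 62; r = 60 − 62 = -2
x=73: ŷ = 73 = 73; r = 74.5 − 73 = 1.5
x=76: ŷ = 76 = 76; r = 74 − 76 = -2
x=99: ŷ = 99 = 99; r = 100 − 99 = 1
SSE = 0 + 2.25 + 4 + 2.25 + 4 + 1 = 13.5
s = √(13.5/4) = √3.375 ≈ 1.837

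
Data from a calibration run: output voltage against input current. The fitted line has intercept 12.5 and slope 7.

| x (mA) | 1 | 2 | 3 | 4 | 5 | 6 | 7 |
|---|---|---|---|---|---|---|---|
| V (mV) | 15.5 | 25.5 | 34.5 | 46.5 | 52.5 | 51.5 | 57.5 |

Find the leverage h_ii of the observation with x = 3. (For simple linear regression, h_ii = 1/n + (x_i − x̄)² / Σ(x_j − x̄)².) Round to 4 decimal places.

x̄ = (1 + 2 + 3 + 4 + 5 + 6 + 7)/7 = 4
Σ(x − x̄)² = 9 + 4 + 1 + 0 + 1 + 4 + 9 = 28
h = 1/7 + (-1)²/28 = 0.142857 + 0.0357143 = 0.1786

h = 0.1786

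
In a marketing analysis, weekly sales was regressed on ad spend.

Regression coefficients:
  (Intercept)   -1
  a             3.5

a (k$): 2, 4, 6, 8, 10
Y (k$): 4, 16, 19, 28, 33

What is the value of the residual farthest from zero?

a=2: ŷ = -1 + 3.5·2 = 6; r = 4 − 6 = -2
a=4: ŷ = -1 + 3.5·4 = 13; r = 16 − 13 = 3
a=6: ŷ = -1 + 3.5·6 = 20; r = 19 − 20 = -1
a=8: ŷ = -1 + 3.5·8 = 27; r = 28 − 27 = 1
a=10: ŷ = -1 + 3.5·10 = 34; r = 33 − 34 = -1
Largest |r| is 3 at a = 4, residual 3.

r = 3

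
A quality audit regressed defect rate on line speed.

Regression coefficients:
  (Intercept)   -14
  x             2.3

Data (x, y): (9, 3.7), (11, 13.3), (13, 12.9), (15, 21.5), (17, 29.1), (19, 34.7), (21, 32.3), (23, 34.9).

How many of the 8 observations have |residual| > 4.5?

x=9: ŷ = -14 + 2.3·9 = 6.7; e = 3.7 − 6.7 = -3
x=11: ŷ = -14 + 2.3·11 = 11.3; e = 13.3 − 11.3 = 2
x=13: ŷ = -14 + 2.3·13 = 15.9; e = 12.9 − 15.9 = -3
x=15: ŷ = -14 + 2.3·15 = 20.5; e = 21.5 − 20.5 = 1
x=17: ŷ = -14 + 2.3·17 = 25.1; e = 29.1 − 25.1 = 4
x=19: ŷ = -14 + 2.3·19 = 29.7; e = 34.7 − 29.7 = 5
x=21: ŷ = -14 + 2.3·21 = 34.3; e = 32.3 − 34.3 = -2
x=23: ŷ = -14 + 2.3·23 = 38.9; e = 34.9 − 38.9 = -4
|e| > 4.5: x=19 (|e|=5) → 1

1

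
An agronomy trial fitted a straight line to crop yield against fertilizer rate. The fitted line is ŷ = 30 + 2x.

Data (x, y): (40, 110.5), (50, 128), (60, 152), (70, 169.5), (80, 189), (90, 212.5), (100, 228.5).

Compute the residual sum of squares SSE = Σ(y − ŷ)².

x=40: ŷ = 30 + 2·40 = 110; r = 110.5 − 110 = 0.5
x=50: ŷ = 30 + 2·50 = 130; r = 128 − 130 = -2
x=60: ŷ = 30 + 2·60 = 150; r = 152 − 150 = 2
x=70: ŷ = 30 + 2·70 = 170; r = 169.5 − 170 = -0.5
x=80: ŷ = 30 + 2·80 = 190; r = 189 − 190 = -1
x=90: ŷ = 30 + 2·90 = 210; r = 212.5 − 210 = 2.5
x=100: ŷ = 30 + 2·100 = 230; r = 228.5 − 230 = -1.5
SSE = 0.25 + 4 + 4 + 0.25 + 1 + 6.25 + 2.25 = 18

SSE = 18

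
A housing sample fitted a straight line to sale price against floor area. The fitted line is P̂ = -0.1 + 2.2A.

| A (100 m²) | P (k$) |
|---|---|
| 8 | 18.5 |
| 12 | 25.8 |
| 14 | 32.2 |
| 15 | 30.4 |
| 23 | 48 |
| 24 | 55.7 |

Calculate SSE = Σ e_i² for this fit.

SSE = 25

A=8: P̂ = -0.1 + 2.2·8 = 17.5; e = 18.5 − 17.5 = 1
A=12: P̂ = -0.1 + 2.2·12 = 26.3; e = 25.8 − 26.3 = -0.5
A=14: P̂ = -0.1 + 2.2·14 = 30.7; e = 32.2 − 30.7 = 1.5
A=15: P̂ = -0.1 + 2.2·15 = 32.9; e = 30.4 − 32.9 = -2.5
A=23: P̂ = -0.1 + 2.2·23 = 50.5; e = 48 − 50.5 = -2.5
A=24: P̂ = -0.1 + 2.2·24 = 52.7; e = 55.7 − 52.7 = 3
SSE = 1 + 0.25 + 2.25 + 6.25 + 6.25 + 9 = 25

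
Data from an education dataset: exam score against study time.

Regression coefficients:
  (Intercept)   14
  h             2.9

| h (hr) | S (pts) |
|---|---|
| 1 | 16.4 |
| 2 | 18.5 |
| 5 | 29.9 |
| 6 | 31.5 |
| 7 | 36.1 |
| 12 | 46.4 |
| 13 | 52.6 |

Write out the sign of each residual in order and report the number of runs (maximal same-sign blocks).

h=1: Ŝ = 14 + 2.9·1 = 16.9; r = 16.4 − 16.9 = -0.5
h=2: Ŝ = 14 + 2.9·2 = 19.8; r = 18.5 − 19.8 = -1.3
h=5: Ŝ = 14 + 2.9·5 = 28.5; r = 29.9 − 28.5 = 1.4
h=6: Ŝ = 14 + 2.9·6 = 31.4; r = 31.5 − 31.4 = 0.1
h=7: Ŝ = 14 + 2.9·7 = 34.3; r = 36.1 − 34.3 = 1.8
h=12: Ŝ = 14 + 2.9·12 = 48.8; r = 46.4 − 48.8 = -2.4
h=13: Ŝ = 14 + 2.9·13 = 51.7; r = 52.6 − 51.7 = 0.9
Signs: − − + + + − +
Runs: −×2, +×3, −×1, +×1 → 4

4 runs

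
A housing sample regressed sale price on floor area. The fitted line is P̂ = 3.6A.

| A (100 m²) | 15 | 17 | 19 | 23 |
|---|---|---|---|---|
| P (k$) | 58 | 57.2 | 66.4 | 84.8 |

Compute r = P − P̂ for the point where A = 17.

P̂ = 3.6·17 = 61.2
r = 57.2 − 61.2 = -4

r = -4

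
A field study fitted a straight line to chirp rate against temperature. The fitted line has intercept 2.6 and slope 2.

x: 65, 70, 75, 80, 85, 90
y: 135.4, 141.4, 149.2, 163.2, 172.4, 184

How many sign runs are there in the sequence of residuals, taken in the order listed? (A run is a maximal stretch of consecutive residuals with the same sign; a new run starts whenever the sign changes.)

5 runs

x=65: ŷ = 2.6 + 2·65 = 132.6; r = 135.4 − 132.6 = 2.8
x=70: ŷ = 2.6 + 2·70 = 142.6; r = 141.4 − 142.6 = -1.2
x=75: ŷ = 2.6 + 2·75 = 152.6; r = 149.2 − 152.6 = -3.4
x=80: ŷ = 2.6 + 2·80 = 162.6; r = 163.2 − 162.6 = 0.6
x=85: ŷ = 2.6 + 2·85 = 172.6; r = 172.4 − 172.6 = -0.2
x=90: ŷ = 2.6 + 2·90 = 182.6; r = 184 − 182.6 = 1.4
Signs: + − − + − +
Runs: +×1, −×2, +×1, −×1, +×1 → 5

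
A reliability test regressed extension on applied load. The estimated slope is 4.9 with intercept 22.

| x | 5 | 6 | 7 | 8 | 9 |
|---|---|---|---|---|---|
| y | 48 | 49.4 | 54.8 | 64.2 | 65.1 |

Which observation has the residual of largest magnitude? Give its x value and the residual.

x = 8, r = 3

x=5: ŷ = 22 + 4.9·5 = 46.5; r = 48 − 46.5 = 1.5
x=6: ŷ = 22 + 4.9·6 = 51.4; r = 49.4 − 51.4 = -2
x=7: ŷ = 22 + 4.9·7 = 56.3; r = 54.8 − 56.3 = -1.5
x=8: ŷ = 22 + 4.9·8 = 61.2; r = 64.2 − 61.2 = 3
x=9: ŷ = 22 + 4.9·9 = 66.1; r = 65.1 − 66.1 = -1
Largest |r| is 3 at x = 8, residual 3.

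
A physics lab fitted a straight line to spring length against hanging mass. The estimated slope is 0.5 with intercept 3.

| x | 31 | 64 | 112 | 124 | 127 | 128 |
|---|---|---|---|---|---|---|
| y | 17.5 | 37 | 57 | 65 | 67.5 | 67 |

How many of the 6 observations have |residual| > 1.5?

x=31: ŷ = 3 + 0.5·31 = 18.5; r = 17.5 − 18.5 = -1
x=64: ŷ = 3 + 0.5·64 = 35; r = 37 − 35 = 2
x=112: ŷ = 3 + 0.5·112 = 59; r = 57 − 59 = -2
x=124: ŷ = 3 + 0.5·124 = 65; r = 65 − 65 = 0
x=127: ŷ = 3 + 0.5·127 = 66.5; r = 67.5 − 66.5 = 1
x=128: ŷ = 3 + 0.5·128 = 67; r = 67 − 67 = 0
|r| > 1.5: x=64 (|r|=2), x=112 (|r|=2) → 2

2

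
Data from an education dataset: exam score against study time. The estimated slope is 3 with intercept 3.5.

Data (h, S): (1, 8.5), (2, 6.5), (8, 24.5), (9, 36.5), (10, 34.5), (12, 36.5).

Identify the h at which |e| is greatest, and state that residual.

h = 9, e = 6

h=1: ŷ = 3.5 + 3·1 = 6.5; e = 8.5 − 6.5 = 2
h=2: ŷ = 3.5 + 3·2 = 9.5; e = 6.5 − 9.5 = -3
h=8: ŷ = 3.5 + 3·8 = 27.5; e = 24.5 − 27.5 = -3
h=9: ŷ = 3.5 + 3·9 = 30.5; e = 36.5 − 30.5 = 6
h=10: ŷ = 3.5 + 3·10 = 33.5; e = 34.5 − 33.5 = 1
h=12: ŷ = 3.5 + 3·12 = 39.5; e = 36.5 − 39.5 = -3
Largest |e| is 6 at h = 9, residual 6.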